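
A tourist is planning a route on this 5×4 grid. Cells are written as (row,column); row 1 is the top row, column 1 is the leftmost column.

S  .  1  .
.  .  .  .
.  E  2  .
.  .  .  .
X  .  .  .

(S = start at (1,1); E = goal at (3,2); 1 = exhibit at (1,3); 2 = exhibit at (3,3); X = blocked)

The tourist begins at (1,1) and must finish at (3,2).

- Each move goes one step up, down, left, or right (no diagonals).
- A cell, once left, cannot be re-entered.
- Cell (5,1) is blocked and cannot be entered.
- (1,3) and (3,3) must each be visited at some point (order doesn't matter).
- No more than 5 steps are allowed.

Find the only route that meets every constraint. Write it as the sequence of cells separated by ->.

The budget equals the shortest possible length, so every move has to be on a shortest route through the required cells.
Route from (1,1): right 2 to (1,3), down 2 to (3,3), left 1 to (3,2) — 5 moves in all.
Check: all required cells visited; 5 ≤ 5 moves.

(1,1) -> (1,2) -> (1,3) -> (2,3) -> (3,3) -> (3,2)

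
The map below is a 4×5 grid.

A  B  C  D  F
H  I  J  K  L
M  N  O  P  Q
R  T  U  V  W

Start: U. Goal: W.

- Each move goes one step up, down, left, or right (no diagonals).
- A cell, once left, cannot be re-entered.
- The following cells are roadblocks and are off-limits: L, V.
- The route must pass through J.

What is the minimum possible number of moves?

6

Any route passes through J somewhere between U and W. Summing Manhattan distances along the two legs (U → J → W) gives a lower bound of 2 + 4 = 6 moves.
A route of 6 moves achieves this: U → O → J → K → P → Q → W.
Since 6 matches the lower bound, it is optimal.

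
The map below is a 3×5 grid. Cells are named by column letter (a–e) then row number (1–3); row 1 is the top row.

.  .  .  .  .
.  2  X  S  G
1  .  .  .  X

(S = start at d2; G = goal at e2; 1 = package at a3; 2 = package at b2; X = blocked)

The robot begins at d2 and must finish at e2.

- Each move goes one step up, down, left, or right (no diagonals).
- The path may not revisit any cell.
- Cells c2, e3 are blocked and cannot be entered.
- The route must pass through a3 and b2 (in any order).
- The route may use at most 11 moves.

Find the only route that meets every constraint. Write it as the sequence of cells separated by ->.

The 11-move cap with required stops at a3, b2 leaves no slack for detours.
Route from d2: down to d3, 3× left (reaching a3), up to a2, right to b2, up to b1, 3× right (reaching e1), down to e2 — 11 moves in all.
Check: all required cells visited; 11 ≤ 11 moves.

d2 -> d3 -> c3 -> b3 -> a3 -> a2 -> b2 -> b1 -> c1 -> d1 -> e1 -> e2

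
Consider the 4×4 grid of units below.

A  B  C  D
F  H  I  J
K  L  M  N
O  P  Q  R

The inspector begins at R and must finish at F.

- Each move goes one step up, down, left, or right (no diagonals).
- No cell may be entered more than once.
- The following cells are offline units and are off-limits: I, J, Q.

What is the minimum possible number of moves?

5

The Manhattan distance from R to F is |4−2| + |4−1| = 5, so at least 5 moves are needed.
A route of 5 moves achieves this: R → N → M → L → H → F.
Since 5 matches the lower bound, it is optimal.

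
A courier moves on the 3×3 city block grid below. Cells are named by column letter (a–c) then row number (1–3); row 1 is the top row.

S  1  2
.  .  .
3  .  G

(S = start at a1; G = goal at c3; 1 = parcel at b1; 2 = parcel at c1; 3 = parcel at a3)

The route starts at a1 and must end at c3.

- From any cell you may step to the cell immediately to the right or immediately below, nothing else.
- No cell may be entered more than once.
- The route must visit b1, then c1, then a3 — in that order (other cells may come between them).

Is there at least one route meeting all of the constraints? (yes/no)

no

a3 lies to the left of c1, so going from c1 to a3 would need a leftward move — but moves only go right/down, so c1 cannot be visited before a3.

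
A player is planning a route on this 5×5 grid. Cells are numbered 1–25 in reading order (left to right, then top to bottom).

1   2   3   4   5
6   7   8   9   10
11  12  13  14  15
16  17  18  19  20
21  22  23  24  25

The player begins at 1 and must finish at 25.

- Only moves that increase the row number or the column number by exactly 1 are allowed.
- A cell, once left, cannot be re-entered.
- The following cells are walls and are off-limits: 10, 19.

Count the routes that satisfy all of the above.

A right/down-only route from 1 to 25 makes exactly 4 down-moves and 4 right-moves in some order.
With no other constraints that would be C(8,4) = 70 routes.
Subtract routes through each blocked cell (inclusion–exclusion for overlaps): − through 10: 5 − through 19: 40 → 25.
That gives 25 routes.

25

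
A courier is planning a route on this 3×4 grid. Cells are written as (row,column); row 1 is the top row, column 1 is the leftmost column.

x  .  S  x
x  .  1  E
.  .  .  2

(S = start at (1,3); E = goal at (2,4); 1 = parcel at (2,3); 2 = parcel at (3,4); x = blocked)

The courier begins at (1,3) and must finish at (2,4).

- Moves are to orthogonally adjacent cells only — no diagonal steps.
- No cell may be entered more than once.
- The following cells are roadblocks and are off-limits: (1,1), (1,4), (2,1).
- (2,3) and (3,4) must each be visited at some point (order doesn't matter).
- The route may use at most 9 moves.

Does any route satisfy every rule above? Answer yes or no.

One route that works: (1,3) → (2,3) → (3,3) → (3,4) → (2,4).

yes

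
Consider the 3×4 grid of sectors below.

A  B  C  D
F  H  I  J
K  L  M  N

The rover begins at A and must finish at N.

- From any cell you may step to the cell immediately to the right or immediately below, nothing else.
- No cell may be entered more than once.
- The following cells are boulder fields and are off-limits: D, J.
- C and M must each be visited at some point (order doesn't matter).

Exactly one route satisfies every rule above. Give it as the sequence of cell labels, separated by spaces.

A B C I M N

Moves only go right or down, so the column and row indices never decrease.
Route from A: right 2 to C, down 2 to M, right 1 to N — 5 moves in all.
Check: all required cells visited.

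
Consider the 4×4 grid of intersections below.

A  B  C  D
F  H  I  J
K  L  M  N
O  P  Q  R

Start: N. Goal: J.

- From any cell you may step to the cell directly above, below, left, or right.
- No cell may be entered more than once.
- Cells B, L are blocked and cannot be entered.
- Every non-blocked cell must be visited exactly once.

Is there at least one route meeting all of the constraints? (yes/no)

no

Cell A has only one open neighbour but is neither the start nor the goal, so a Hamiltonian route would have to both enter and leave it through the same neighbour — impossible without revisiting.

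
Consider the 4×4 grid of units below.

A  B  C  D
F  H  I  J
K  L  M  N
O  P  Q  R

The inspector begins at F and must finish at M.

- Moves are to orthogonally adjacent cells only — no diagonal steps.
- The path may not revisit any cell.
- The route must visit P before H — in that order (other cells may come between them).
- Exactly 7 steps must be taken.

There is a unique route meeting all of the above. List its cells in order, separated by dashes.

F - K - O - P - L - H - I - M

The waypoints must appear in the order P, H, with no cell reused.
Route from F: down 2 to O, right 1 to P, up 2 to H, right 1 to I, down 1 to M — 7 moves in all.
Check: order respected (P at step 3, H at step 5); 7 moves as required.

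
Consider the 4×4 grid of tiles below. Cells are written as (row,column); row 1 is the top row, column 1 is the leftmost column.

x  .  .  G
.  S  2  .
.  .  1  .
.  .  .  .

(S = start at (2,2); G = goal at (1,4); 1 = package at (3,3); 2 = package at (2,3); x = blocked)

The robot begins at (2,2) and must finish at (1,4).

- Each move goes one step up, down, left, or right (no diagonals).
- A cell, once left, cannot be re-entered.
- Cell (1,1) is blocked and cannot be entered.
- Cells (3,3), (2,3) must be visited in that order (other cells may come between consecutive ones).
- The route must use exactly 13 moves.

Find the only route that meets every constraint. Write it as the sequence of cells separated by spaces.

The waypoints must appear in the order (3,3), (2,3), with no cell reused.
Route from (2,2): left to (2,1), 2× down (reaching (4,1)), right to (4,2), up to (3,2), right to (3,3), down to (4,3), right to (4,4), 2× up (reaching (2,4)), left to (2,3), up to (1,3), right to (1,4) — 13 moves in all.
Check: order respected (1 at step 6, 2 at step 11); 13 moves as required.

(2,2) (2,1) (3,1) (4,1) (4,2) (3,2) (3,3) (4,3) (4,4) (3,4) (2,4) (2,3) (1,3) (1,4)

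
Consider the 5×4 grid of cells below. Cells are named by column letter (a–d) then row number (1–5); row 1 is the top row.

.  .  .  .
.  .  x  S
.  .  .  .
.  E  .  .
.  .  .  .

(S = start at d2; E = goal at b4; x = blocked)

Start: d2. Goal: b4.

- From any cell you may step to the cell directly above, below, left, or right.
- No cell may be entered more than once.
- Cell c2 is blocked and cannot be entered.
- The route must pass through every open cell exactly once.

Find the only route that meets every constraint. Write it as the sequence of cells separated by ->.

d2 -> d1 -> c1 -> b1 -> a1 -> a2 -> b2 -> b3 -> a3 -> a4 -> a5 -> b5 -> c5 -> d5 -> d4 -> d3 -> c3 -> c4 -> b4

Need to visit all 19 open cells exactly once, starting at d2 and ending at b4.
Cell d1 has only two open neighbours (d2 and c1), so the path must pass straight through it: one of those is the cell it's entered from and the other is where it exits.
Route from d2: up 1 to d1, left 3 to a1, down 1 to a2, right 1 to b2, down 1 to b3, left 1 to a3, down 2 to a5, right 3 to d5, up 2 to d3, left 1 to c3, down 1 to c4, left 1 to b4 — 18 moves in all.
Check: all 19 open cells covered.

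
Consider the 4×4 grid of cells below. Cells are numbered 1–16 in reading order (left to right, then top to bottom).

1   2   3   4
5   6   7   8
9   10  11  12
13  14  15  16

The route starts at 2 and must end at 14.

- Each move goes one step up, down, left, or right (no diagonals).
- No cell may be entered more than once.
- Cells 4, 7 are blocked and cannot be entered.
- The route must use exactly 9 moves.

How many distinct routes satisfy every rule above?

Need simple routes of exactly 9 moves from 2 to 14 (Manhattan distance 3, so 3 moves are spent on a detour and 3 undoing it).
Enumerating: 2 6 5 9 10 11 12 16 15 14 | 2 1 5 9 10 11 12 16 15 14 | 2 1 5 6 10 11 12 16 15 14.
That gives 3 routes.

3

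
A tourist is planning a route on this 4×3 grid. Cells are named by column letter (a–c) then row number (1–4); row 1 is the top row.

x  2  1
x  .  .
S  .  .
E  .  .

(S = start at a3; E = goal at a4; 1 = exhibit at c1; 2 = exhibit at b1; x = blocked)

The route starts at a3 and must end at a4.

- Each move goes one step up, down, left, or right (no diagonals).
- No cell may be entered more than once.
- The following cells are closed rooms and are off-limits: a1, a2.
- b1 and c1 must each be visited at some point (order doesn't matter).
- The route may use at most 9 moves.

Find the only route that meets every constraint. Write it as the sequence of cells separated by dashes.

Any route must reach b1 and c1 and still end at a4 within 9 moves, so the order of the required stops is forced.
Route from a3: right to b3, 2× up (reaching b1), right to c1, 3× down (reaching c4), 2× left (reaching a4) — 9 moves in all.
Check: all required cells visited; 9 ≤ 9 moves.

a3 - b3 - b2 - b1 - c1 - c2 - c3 - c4 - b4 - a4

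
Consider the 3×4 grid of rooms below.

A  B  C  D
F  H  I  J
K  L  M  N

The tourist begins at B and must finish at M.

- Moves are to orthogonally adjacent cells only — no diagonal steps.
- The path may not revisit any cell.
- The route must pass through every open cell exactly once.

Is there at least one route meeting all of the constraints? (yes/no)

One route that works: B → A → F → K → L → H → I → C → D → J → N → M.

yes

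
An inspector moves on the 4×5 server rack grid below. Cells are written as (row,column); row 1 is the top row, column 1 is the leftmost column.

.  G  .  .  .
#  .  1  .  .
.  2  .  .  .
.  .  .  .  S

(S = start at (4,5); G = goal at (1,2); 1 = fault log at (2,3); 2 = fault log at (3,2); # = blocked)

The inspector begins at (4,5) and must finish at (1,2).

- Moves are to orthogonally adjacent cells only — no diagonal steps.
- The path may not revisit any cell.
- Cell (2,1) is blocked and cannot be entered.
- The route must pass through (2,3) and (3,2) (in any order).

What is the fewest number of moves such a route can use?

Any route passes through (2,3) and (3,2) in some order between (4,5) and (1,2). Summing Manhattan distances along each leg and taking the cheapest ordering ((4,5) → (2,3) → (3,2) → (1,2)) gives a lower bound of 4 + 2 + 2 = 8 moves.
A route of 8 moves achieves this: (4,5) → (3,5) → (2,5) → (2,4) → (2,3) → (3,3) → (3,2) → (2,2) → (1,2).
Since 8 matches the lower bound, it is optimal.

8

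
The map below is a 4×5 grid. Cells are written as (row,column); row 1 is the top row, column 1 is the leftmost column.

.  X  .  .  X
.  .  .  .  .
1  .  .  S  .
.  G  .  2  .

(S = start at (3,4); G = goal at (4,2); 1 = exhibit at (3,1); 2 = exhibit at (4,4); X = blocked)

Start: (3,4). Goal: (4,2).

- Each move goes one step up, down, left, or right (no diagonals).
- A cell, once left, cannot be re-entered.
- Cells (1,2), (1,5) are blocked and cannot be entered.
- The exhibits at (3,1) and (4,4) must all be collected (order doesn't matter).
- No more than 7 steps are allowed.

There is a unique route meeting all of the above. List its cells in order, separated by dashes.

(3,4) - (4,4) - (4,3) - (3,3) - (3,2) - (3,1) - (4,1) - (4,2)

The budget equals the shortest possible length, so every move has to be on a shortest route through the required cells.
Route from (3,4): down 1 to (4,4), left 1 to (4,3), up 1 to (3,3), left 2 to (3,1), down 1 to (4,1), right 1 to (4,2) — 7 moves in all.
Check: all required cells visited; 7 ≤ 7 moves.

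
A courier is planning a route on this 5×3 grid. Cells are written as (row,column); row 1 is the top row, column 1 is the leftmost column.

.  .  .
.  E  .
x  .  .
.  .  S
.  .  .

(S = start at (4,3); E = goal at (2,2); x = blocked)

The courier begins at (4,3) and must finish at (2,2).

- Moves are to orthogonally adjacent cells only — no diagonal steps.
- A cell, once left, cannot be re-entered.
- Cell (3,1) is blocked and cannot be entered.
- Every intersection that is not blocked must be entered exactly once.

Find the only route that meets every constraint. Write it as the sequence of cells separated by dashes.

(4,3) - (5,3) - (5,2) - (5,1) - (4,1) - (4,2) - (3,2) - (3,3) - (2,3) - (1,3) - (1,2) - (1,1) - (2,1) - (2,2)

Need to visit all 14 open cells exactly once, starting at (4,3) and ending at (2,2).
Cell (1,3) has only two open neighbours ((2,3) and (1,2)), so the path must pass straight through it: one of those is the cell it's entered from and the other is where it exits.
Route from (4,3): down 1 to (5,3), left 2 to (5,1), up 1 to (4,1), right 1 to (4,2), up 1 to (3,2), right 1 to (3,3), up 2 to (1,3), left 2 to (1,1), down 1 to (2,1), right 1 to (2,2) — 13 moves in all.
Check: all 14 open cells covered.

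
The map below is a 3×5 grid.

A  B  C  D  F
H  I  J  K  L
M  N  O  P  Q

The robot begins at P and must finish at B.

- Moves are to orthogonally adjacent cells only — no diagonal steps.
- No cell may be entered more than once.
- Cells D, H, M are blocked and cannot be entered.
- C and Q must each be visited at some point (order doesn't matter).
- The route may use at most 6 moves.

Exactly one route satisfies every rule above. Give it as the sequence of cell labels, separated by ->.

P -> Q -> L -> K -> J -> C -> B

The 6-move cap with required stops at C, Q leaves no slack for detours.
Route from P: right 1 to Q, up 1 to L, left 2 to J, up 1 to C, left 1 to B — 6 moves in all.
Check: all required cells visited; 6 ≤ 6 moves.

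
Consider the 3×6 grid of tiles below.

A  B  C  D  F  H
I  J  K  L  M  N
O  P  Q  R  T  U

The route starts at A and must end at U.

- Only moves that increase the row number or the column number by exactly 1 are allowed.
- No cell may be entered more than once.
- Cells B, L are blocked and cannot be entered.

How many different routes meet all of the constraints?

3

A right/down-only route from A to U makes exactly 2 down-moves and 5 right-moves in some order.
With no other constraints that would be C(7,2) = 21 routes.
Subtract routes through each blocked cell (inclusion–exclusion for overlaps): − through B: 15 − through L: 12 + through B&L: 9 → 3.
That gives 3 routes.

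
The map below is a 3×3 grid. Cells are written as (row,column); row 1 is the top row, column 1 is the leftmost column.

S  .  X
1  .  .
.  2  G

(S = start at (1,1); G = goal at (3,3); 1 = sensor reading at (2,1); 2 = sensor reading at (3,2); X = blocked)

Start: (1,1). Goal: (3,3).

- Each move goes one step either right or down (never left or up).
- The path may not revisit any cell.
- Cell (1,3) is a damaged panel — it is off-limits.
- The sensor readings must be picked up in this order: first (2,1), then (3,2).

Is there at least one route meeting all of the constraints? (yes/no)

yes

One route that works: (1,1) → (2,1) → (3,1) → (3,2) → (3,3).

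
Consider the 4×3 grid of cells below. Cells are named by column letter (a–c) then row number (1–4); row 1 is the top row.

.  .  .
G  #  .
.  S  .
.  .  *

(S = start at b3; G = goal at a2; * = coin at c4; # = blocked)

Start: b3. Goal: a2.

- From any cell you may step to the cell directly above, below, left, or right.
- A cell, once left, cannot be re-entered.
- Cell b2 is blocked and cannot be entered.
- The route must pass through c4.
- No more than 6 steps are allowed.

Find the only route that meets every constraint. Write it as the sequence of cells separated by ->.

Any route must reach c4 and still end at a2 within 6 moves, so the order of the required stops is forced.
Route from b3: right to c3, down to c4, 2× left (reaching a4), 2× up (reaching a2) — 6 moves in all.
Check: all required cells visited; 6 ≤ 6 moves.

b3 -> c3 -> c4 -> b4 -> a4 -> a3 -> a2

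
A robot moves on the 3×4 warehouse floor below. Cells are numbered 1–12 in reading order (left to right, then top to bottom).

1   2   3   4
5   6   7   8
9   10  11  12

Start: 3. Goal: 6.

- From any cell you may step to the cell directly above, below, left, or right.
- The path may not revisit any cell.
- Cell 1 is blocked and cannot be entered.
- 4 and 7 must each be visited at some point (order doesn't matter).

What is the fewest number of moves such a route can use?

Any route passes through 4 and 7 in some order between 3 and 6. Summing Manhattan distances along each leg and taking the cheapest ordering (3 → 4 → 7 → 6) gives a lower bound of 1 + 2 + 1 = 4 moves.
A route of 4 moves achieves this: 3 → 4 → 8 → 7 → 6.
Since 4 matches the lower bound, it is optimal.

4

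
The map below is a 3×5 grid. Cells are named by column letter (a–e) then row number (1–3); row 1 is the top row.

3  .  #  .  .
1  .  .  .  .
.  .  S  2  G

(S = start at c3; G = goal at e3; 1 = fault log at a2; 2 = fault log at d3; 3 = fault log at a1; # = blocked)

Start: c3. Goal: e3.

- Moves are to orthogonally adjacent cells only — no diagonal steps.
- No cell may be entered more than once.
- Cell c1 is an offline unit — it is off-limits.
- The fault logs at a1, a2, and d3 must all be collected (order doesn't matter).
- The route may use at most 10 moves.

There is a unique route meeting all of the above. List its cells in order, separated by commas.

c3, b3, a3, a2, a1, b1, b2, c2, d2, d3, e3

Any route must reach a1, a2, and d3 and still end at e3 within 10 moves, so the order of the required stops is forced.
Route from c3: left 2 to a3, up 2 to a1, right 1 to b1, down 1 to b2, right 2 to d2, down 1 to d3, right 1 to e3 — 10 moves in all.
Check: all required cells visited; 10 ≤ 10 moves.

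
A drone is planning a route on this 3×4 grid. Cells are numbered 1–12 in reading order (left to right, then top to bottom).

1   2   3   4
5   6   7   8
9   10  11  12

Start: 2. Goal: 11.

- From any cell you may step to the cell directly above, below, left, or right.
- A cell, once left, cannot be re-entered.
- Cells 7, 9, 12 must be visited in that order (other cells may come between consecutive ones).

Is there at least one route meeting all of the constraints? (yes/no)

no

Ignoring the required order, 2 revisit-free routes from 2 to 11 pass through all of 7, 9, and 12; the waypoint orders that occur are 9 → 7 → 12 (2) — never 7 → 9 → 12.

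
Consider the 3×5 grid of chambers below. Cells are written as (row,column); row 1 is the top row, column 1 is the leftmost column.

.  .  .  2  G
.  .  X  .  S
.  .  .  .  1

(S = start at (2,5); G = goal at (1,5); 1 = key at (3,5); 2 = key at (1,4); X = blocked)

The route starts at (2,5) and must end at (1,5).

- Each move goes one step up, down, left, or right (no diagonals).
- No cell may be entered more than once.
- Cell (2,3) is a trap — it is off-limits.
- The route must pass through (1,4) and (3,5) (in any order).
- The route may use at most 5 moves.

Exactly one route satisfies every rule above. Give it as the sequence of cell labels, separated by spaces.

The budget equals the shortest possible length, so every move has to be on a shortest route through the required cells.
Route from (2,5): down 1 to (3,5), left 1 to (3,4), up 2 to (1,4), right 1 to (1,5) — 5 moves in all.
Check: all required cells visited; 5 ≤ 5 moves.

(2,5) (3,5) (3,4) (2,4) (1,4) (1,5)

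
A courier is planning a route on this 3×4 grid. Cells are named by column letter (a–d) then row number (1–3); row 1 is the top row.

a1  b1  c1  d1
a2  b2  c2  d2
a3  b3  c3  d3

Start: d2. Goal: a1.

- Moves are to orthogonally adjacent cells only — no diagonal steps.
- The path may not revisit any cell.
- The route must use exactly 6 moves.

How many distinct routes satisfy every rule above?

14

Need simple routes of exactly 6 moves from d2 to a1 (Manhattan distance 4, so 1 moves are spent on a detour and 1 undoing it).
Branch systematically from the start, pruning whenever the remaining move budget drops below the Manhattan distance to a1 or differs from it in parity. Grouping the completions by first move — via d1: 3; via d3: 6; via c2: 5 — and summing: 3 + 6 + 5 = 14.
That gives 14 routes.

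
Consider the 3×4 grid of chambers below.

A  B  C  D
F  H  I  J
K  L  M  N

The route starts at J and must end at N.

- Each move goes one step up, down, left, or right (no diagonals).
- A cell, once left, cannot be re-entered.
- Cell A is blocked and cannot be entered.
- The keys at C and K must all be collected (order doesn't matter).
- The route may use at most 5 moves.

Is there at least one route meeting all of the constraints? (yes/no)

Even ignoring the no-revisit rule, getting from J to N, taking the cheapest ordering J → C → K → N needs at least 2 + 4 + 3 = 9 moves (Manhattan distance per leg), which exceeds the 5-move limit.

no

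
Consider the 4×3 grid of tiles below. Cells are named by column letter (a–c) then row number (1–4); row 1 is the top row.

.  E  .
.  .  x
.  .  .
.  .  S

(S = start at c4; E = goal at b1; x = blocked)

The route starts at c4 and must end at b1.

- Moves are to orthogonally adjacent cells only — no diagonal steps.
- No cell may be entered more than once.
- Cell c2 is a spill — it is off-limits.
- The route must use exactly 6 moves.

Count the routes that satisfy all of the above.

9

Need simple routes of exactly 6 moves from c4 to b1 (Manhattan distance 4, so 1 moves are spent on a detour and 1 undoing it).
Branch systematically from the start, pruning whenever the remaining move budget drops below the Manhattan distance to b1 or differs from it in parity. Grouping the completions by first move — via c3: 3; via b4: 6 — and summing: 3 + 6 = 9.
That gives 9 routes.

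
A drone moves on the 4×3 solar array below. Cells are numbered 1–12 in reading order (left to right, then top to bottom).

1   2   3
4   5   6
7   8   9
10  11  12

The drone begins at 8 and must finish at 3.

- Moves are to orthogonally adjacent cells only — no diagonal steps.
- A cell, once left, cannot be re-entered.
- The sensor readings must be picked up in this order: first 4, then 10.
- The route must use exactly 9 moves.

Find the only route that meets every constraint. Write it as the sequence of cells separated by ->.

8 -> 5 -> 4 -> 7 -> 10 -> 11 -> 12 -> 9 -> 6 -> 3

The waypoints must appear in the order 4, 10, with no cell reused.
Route from 8: up 1 to 5, left 1 to 4, down 2 to 10, right 2 to 12, up 3 to 3 — 9 moves in all.
Check: order respected (4 at step 2, 10 at step 4); 9 moves as required.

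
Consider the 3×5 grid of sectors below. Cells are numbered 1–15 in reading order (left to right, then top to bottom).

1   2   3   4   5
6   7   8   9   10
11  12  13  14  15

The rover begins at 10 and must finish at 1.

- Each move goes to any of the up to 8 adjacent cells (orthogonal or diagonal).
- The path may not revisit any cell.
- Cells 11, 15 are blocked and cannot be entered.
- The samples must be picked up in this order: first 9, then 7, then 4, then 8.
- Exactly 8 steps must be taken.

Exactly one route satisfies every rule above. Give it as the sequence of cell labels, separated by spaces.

10 9 13 7 3 4 8 2 1

The waypoints must appear in the order 9, 7, 4, 8, with no cell reused.
Route from 10: left to 9, down-left to 13, up-left to 7, up-right to 3, right to 4, down-left to 8, up-left to 2, left to 1 — 8 moves in all.
Check: order respected (9 at step 1, 7 at step 3, 4 at step 5, 8 at step 6); 8 moves as required.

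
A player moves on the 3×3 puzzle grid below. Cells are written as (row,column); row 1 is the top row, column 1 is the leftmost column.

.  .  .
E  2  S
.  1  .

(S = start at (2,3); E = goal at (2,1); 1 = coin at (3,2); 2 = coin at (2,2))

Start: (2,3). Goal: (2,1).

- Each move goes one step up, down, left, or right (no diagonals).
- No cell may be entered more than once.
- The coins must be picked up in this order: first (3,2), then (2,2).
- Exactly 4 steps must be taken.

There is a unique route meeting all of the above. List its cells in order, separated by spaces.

(2,3) (3,3) (3,2) (2,2) (2,1)

The waypoints must appear in the order (3,2), (2,2), with no cell reused.
Route from (2,3): down 1 to (3,3), left 1 to (3,2), up 1 to (2,2), left 1 to (2,1) — 4 moves in all.
Check: order respected (1 at step 2, 2 at step 3); 4 moves as required.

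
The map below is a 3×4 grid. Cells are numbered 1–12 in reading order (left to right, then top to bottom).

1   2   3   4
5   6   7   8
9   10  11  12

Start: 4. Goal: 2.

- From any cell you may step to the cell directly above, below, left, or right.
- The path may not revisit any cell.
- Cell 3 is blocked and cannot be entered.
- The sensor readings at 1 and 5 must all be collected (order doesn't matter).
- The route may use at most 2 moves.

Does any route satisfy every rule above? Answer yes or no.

no

Even ignoring the no-revisit rule, getting from 4 to 2, taking the cheapest ordering 4 → 5 → 1 → 2 needs at least 4 + 1 + 1 = 6 moves (Manhattan distance per leg), which exceeds the 2-move limit.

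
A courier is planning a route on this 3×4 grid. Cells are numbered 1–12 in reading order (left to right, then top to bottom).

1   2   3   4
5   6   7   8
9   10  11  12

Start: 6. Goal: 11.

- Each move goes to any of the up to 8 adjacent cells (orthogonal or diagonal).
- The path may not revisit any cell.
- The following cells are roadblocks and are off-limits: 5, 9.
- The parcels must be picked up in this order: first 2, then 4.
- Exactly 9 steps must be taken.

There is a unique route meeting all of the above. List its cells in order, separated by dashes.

6 - 1 - 2 - 3 - 4 - 8 - 12 - 7 - 10 - 11

The waypoints must appear in the order 2, 4, with no cell reused.
Route from 6: up-left to 1, 3× right (reaching 4), 2× down (reaching 12), up-left to 7, down-left to 10, right to 11 — 9 moves in all.
Check: order respected (2 at step 2, 4 at step 4); 9 moves as required.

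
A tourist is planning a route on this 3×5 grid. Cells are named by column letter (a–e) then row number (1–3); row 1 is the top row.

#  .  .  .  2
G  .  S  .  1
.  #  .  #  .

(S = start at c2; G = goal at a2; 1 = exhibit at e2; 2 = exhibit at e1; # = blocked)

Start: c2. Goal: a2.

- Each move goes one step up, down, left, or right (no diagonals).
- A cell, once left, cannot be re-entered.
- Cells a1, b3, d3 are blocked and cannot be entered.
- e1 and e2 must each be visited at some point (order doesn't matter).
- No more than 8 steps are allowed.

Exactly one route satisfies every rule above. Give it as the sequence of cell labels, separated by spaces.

c2 d2 e2 e1 d1 c1 b1 b2 a2

The budget equals the shortest possible length, so every move has to be on a shortest route through the required cells.
Route from c2: 2× right (reaching e2), up to e1, 3× left (reaching b1), down to b2, left to a2 — 8 moves in all.
Check: all required cells visited; 8 ≤ 8 moves.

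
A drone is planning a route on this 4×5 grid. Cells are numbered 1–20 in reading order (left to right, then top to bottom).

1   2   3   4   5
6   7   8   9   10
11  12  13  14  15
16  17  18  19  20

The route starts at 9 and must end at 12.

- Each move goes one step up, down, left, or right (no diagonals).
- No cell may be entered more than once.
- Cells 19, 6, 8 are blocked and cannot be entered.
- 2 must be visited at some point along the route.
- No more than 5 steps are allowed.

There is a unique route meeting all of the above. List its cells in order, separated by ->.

Any route must reach 2 and still end at 12 within 5 moves, so the order of the required stops is forced.
Route from 9: up 1 to 4, left 2 to 2, down 2 to 12 — 5 moves in all.
Check: all required cells visited; 5 ≤ 5 moves.

9 -> 4 -> 3 -> 2 -> 7 -> 12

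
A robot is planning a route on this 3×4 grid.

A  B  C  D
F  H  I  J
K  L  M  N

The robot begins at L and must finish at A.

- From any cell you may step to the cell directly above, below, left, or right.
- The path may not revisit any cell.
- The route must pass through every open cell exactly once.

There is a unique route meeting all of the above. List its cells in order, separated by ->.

L -> K -> F -> H -> I -> M -> N -> J -> D -> C -> B -> A

Need to visit all 12 open cells exactly once, starting at L and ending at A.
Cell D has only two open neighbours (J and C), so the path must pass straight through it: one of those is the cell it's entered from and the other is where it exits.
Route from L: left to K, up to F, 2× right (reaching I), down to M, right to N, 2× up (reaching D), 3× left (reaching A) — 11 moves in all.
Check: all 12 open cells covered.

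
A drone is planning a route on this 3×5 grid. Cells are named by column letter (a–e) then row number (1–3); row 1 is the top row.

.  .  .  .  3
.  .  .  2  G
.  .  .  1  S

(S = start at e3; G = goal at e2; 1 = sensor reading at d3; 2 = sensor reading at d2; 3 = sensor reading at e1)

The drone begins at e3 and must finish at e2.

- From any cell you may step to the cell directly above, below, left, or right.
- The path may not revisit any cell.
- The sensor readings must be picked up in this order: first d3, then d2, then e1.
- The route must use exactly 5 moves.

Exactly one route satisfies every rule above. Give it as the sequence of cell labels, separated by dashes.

e3 - d3 - d2 - d1 - e1 - e2

The waypoints must appear in the order d3, d2, e1, with no cell reused.
Route from e3: left 1 to d3, up 2 to d1, right 1 to e1, down 1 to e2 — 5 moves in all.
Check: order respected (1 at step 1, 2 at step 2, 3 at step 4); 5 moves as required.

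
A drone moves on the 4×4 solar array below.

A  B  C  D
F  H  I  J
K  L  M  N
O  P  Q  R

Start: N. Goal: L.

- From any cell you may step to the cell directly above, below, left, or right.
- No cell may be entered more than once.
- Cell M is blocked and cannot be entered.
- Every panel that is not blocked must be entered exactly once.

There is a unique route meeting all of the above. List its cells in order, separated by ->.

Need to visit all 15 open cells exactly once, starting at N and ending at L.
Route from N: down to R, 3× left (reaching O), 3× up (reaching A), 3× right (reaching D), down to J, 2× left (reaching H), down to L — 14 moves in all.
Check: all 15 open cells covered.

N -> R -> Q -> P -> O -> K -> F -> A -> B -> C -> D -> J -> I -> H -> L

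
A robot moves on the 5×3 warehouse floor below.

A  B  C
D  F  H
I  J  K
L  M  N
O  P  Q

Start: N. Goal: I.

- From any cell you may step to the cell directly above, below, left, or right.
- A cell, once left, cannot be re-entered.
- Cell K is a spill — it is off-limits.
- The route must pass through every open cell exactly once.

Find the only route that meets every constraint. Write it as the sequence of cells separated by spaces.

Need to visit all 14 open cells exactly once, starting at N and ending at I.
Route from N: down 1 to Q, left 2 to O, up 1 to L, right 1 to M, up 2 to F, right 1 to H, up 1 to C, left 2 to A, down 2 to I — 13 moves in all.
Check: all 14 open cells covered.

N Q P O L M J F H C B A D I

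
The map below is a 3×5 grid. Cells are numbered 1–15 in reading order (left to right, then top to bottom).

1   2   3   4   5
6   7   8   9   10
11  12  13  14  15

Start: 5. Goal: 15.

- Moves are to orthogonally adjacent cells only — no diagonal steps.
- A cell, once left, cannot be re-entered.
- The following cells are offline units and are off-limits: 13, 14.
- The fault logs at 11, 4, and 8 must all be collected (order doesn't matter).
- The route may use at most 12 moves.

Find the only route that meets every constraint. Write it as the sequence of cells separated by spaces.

Any route must reach 11, 4, and 8 and still end at 15 within 12 moves, so the order of the required stops is forced.
Route from 5: 4× left (reaching 1), 2× down (reaching 11), right to 12, up to 7, 3× right (reaching 10), down to 15 — 12 moves in all.
Check: all required cells visited; 12 ≤ 12 moves.

5 4 3 2 1 6 11 12 7 8 9 10 15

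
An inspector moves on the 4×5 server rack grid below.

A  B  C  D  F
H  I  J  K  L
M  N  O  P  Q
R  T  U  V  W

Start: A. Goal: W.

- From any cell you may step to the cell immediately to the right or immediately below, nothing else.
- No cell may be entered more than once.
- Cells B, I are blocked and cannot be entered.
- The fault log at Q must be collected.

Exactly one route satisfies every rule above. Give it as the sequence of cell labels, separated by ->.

A -> H -> M -> N -> O -> P -> Q -> W

Moves only go right or down, so the column and row indices never decrease.
Route from A: down 2 to M, right 4 to Q, down 1 to W — 7 moves in all.
Check: all required cells visited.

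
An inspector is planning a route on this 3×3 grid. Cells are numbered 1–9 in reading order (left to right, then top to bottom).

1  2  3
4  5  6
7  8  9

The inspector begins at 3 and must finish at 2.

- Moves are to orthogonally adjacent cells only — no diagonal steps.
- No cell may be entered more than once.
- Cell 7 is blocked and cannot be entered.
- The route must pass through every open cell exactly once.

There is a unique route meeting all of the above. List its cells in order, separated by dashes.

3 - 6 - 9 - 8 - 5 - 4 - 1 - 2

Need to visit all 8 open cells exactly once, starting at 3 and ending at 2.
Cell 9 has only two open neighbours (6 and 8), so the path must pass straight through it: one of those is the cell it's entered from and the other is where it exits.
Route from 3: 2× down (reaching 9), left to 8, up to 5, left to 4, up to 1, right to 2 — 7 moves in all.
Check: all 8 open cells covered.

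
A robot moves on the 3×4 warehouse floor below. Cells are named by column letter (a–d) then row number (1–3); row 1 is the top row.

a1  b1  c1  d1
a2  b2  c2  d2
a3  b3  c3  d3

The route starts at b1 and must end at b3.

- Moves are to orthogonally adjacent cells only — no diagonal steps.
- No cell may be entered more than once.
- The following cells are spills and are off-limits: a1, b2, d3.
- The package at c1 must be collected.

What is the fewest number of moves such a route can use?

4

Any route passes through c1 somewhere between b1 and b3. Summing Manhattan distances along the two legs (b1 → c1 → b3) gives a lower bound of 1 + 3 = 4 moves.
A route of 4 moves achieves this: b1 → c1 → c2 → c3 → b3.
Since 4 matches the lower bound, it is optimal.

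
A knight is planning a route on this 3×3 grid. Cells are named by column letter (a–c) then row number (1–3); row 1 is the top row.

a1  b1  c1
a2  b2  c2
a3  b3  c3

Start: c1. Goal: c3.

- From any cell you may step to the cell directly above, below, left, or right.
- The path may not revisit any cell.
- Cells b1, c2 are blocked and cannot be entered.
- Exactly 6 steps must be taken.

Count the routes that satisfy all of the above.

0

Need simple routes of exactly 6 moves from c1 to c3 (Manhattan distance 2, so 2 moves are spent on a detour and 2 undoing it).
No route satisfies every constraint, so the count is 0.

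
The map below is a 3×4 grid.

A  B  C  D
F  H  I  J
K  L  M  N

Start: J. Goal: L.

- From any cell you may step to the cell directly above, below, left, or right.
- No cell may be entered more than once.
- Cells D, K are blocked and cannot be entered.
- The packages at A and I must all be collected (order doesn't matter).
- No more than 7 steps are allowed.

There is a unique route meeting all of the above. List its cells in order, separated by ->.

J -> I -> C -> B -> A -> F -> H -> L

The 7-move cap with required stops at A, I leaves no slack for detours.
Route from J: left 1 to I, up 1 to C, left 2 to A, down 1 to F, right 1 to H, down 1 to L — 7 moves in all.
Check: all required cells visited; 7 ≤ 7 moves.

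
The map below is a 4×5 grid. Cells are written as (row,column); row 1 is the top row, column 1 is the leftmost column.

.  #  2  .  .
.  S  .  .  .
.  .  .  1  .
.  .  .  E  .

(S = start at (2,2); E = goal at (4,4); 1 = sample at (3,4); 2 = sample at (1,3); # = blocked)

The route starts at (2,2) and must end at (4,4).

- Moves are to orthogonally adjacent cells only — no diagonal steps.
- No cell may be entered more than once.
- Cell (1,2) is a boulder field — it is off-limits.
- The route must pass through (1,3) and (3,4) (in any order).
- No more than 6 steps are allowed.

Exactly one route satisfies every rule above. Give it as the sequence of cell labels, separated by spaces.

Any route must reach (1,3) and (3,4) and still end at (4,4) within 6 moves, so the order of the required stops is forced.
Route from (2,2): right to (2,3), up to (1,3), right to (1,4), 3× down (reaching (4,4)) — 6 moves in all.
Check: all required cells visited; 6 ≤ 6 moves.

(2,2) (2,3) (1,3) (1,4) (2,4) (3,4) (4,4)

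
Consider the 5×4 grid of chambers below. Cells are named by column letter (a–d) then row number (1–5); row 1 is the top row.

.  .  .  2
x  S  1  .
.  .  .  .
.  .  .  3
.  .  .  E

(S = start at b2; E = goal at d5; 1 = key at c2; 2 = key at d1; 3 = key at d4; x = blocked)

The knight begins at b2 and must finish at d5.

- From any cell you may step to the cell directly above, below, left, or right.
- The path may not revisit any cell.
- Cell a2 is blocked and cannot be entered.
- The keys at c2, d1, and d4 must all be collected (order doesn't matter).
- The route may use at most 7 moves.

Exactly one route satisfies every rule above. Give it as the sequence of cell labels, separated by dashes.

The 7-move cap with required stops at c2, d1, d4 leaves no slack for detours.
Route from b2: right to c2, up to c1, right to d1, 4× down (reaching d5) — 7 moves in all.
Check: all required cells visited; 7 ≤ 7 moves.

b2 - c2 - c1 - d1 - d2 - d3 - d4 - d5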